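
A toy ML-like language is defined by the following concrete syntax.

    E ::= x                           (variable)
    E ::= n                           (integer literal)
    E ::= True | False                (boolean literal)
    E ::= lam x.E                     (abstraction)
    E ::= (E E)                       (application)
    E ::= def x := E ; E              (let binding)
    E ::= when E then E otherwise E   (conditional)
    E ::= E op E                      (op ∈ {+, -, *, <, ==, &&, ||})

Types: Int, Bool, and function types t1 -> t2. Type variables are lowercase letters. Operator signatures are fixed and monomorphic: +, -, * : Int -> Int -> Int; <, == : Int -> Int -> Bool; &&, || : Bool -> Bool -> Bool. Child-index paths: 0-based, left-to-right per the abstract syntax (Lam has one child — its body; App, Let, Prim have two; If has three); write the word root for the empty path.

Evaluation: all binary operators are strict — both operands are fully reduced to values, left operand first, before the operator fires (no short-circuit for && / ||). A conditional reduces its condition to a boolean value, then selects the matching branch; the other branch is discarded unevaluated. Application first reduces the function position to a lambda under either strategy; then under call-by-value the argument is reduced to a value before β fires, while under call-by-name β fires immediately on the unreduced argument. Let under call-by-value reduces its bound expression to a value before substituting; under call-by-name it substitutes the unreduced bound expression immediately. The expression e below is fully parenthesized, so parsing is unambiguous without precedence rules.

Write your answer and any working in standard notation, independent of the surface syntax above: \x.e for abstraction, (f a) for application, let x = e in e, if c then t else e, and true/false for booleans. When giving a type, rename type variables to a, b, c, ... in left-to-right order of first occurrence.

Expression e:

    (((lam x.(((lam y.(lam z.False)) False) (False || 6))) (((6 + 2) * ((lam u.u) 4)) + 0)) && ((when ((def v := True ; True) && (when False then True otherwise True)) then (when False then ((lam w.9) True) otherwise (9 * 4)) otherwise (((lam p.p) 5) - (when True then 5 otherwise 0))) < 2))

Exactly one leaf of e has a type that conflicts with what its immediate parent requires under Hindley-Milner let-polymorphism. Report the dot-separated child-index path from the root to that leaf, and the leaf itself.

Answer: 0.0.0.1.1 : 6

Working:
\z._ : c -> Bool
\y._ : b -> c -> Bool
  unify b -> c -> Bool ~ Bool -> d
  unify b ~ Bool
  unify c -> Bool ~ d
_ _ : c -> Bool
  unify Bool ~ Bool
  unify Int ~ Bool
  FAIL: mismatch Int ~ Bool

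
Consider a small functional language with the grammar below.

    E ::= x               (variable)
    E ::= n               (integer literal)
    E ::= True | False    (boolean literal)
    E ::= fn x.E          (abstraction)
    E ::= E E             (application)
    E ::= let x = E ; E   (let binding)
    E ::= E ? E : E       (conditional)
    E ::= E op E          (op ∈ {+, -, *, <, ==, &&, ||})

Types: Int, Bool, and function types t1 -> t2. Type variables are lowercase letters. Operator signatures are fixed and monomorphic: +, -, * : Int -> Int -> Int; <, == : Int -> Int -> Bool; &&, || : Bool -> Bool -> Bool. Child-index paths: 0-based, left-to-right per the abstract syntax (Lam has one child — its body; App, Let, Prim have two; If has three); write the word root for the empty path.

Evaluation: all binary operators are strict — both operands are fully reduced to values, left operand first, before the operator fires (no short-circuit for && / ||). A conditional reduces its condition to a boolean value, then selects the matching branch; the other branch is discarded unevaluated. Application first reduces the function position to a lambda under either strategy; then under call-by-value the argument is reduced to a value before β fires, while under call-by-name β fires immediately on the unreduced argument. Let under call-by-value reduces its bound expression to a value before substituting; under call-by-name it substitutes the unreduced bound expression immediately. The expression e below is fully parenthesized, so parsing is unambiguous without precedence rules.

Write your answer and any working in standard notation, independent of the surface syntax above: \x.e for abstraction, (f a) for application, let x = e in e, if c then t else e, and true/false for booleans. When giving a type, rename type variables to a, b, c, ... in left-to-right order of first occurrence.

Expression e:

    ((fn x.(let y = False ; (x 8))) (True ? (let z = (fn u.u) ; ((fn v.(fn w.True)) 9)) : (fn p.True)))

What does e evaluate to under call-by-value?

Working:
step 0: ((\x.(let y = false in (x 8))) (if true then (let z = (\u.u) in ((\v.(\w.true)) 9)) else (\p.true)))
step 1: [if@1] ((\x.(let y = false in (x 8))) (let z = (\u.u) in ((\v.(\w.true)) 9)))
step 2: [let@1] ((\x.(let y = false in (x 8))) ((\v.(\w.true)) 9))
step 3: [beta@1] ((\x.(let y = false in (x 8))) (\w.true))
step 4: [beta@root] (let y = false in ((\w.true) 8))
step 5: [let@root] ((\w.true) 8)
step 6: [beta@root] true

Answer: true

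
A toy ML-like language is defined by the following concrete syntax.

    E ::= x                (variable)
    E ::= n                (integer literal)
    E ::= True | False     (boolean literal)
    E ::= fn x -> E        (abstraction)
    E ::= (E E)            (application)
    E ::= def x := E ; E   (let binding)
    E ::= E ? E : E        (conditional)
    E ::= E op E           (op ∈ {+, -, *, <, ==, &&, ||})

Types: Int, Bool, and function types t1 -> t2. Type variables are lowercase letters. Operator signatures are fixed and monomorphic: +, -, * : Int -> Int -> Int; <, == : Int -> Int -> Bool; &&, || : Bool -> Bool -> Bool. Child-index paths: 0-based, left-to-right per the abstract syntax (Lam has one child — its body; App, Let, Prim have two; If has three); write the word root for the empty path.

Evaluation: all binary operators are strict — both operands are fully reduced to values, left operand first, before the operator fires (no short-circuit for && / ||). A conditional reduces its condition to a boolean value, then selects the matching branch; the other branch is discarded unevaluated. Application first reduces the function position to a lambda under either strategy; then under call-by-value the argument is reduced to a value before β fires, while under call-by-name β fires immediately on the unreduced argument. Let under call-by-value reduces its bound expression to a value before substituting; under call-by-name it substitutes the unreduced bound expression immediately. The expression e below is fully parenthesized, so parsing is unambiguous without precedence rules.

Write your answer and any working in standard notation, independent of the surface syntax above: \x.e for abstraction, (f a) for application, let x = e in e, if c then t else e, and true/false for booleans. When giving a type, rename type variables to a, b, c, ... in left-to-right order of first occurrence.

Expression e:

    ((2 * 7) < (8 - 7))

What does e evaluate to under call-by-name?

Working:
step 0: ((2 * 7) < (8 - 7))
step 1: [delta@0] (14 < (8 - 7))
step 2: [delta@1] (14 < 1)
step 3: [delta@root] false

Answer: false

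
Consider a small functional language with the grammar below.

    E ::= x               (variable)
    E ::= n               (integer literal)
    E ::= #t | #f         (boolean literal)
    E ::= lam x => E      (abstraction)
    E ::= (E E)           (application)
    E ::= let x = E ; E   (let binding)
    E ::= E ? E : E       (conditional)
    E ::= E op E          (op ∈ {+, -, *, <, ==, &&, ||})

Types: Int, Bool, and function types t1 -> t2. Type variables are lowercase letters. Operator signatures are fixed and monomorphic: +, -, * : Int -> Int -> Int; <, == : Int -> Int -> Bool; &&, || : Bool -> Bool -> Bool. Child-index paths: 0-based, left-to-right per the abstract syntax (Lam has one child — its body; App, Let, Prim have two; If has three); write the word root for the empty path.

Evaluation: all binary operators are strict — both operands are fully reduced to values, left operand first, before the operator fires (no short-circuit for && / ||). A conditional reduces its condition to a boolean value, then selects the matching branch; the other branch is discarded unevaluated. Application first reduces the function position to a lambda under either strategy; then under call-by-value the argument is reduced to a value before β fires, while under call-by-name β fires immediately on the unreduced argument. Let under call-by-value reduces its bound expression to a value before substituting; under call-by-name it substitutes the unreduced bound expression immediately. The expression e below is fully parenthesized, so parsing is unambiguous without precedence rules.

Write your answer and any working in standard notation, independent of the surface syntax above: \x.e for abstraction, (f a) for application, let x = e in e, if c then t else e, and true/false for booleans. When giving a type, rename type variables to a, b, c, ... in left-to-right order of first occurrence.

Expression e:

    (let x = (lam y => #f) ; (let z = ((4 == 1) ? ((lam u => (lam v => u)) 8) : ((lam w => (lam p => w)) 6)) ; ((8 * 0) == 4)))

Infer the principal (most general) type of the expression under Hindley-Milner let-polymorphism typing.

Trace:
\y._ : a -> Bool
let x : forall. a -> Bool
  unify Int ~ Int
  unify Int ~ Int
  unify Bool ~ Bool
u : b
\v._ : c -> b
\u._ : b -> c -> b
  unify b -> c -> b ~ Int -> d
  unify b ~ Int
  unify c -> Int ~ d
_ _ : c -> Int
w : e
\p._ : f -> e
\w._ : e -> f -> e
  unify e -> f -> e ~ Int -> g
  unify e ~ Int
  unify f -> Int ~ g
_ _ : f -> Int
  unify c -> Int ~ f -> Int
  unify c ~ f
  unify Int ~ Int
let z : forall. f -> Int
  unify Int ~ Int
  unify Int ~ Int
  unify Int ~ Int
  unify Int ~ Int

Answer: Bool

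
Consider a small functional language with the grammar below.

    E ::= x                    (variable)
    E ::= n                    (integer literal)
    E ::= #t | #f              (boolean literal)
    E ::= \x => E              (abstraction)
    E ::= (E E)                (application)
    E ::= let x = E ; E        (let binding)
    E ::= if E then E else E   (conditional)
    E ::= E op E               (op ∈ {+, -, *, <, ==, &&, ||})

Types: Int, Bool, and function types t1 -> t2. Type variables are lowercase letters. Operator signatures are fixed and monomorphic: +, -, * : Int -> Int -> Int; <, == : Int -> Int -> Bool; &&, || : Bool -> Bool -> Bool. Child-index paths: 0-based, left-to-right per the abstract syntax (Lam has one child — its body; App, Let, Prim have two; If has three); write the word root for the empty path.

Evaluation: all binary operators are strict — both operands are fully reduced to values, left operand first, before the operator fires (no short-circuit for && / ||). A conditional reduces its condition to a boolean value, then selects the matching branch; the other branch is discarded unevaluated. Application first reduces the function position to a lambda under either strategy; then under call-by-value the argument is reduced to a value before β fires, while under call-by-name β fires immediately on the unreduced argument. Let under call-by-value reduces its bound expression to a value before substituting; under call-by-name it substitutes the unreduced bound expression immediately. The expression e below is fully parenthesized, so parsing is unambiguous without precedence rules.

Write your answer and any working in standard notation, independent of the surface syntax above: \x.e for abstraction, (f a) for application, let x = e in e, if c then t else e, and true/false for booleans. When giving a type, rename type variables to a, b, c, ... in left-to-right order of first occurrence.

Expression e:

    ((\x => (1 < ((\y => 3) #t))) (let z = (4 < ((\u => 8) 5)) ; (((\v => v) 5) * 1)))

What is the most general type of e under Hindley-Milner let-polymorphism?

Derivation:
  unify Int ~ Int
\y._ : b -> Int
  unify b -> Int ~ Bool -> c
  unify b ~ Bool
  unify Int ~ c
_ _ : Int
  unify Int ~ Int
\x._ : a -> Bool
  unify Int ~ Int
\u._ : d -> Int
  unify d -> Int ~ Int -> e
  unify d ~ Int
  unify Int ~ e
_ _ : Int
  unify Int ~ Int
let z : Bool
v : f
\v._ : f -> f
  unify f -> f ~ Int -> g
  unify f ~ Int
  unify Int ~ g
_ _ : Int
  unify Int ~ Int
  unify Int ~ Int
  unify a -> Bool ~ Int -> h
  unify a ~ Int
  unify Bool ~ h
_ _ : Bool

Answer: Bool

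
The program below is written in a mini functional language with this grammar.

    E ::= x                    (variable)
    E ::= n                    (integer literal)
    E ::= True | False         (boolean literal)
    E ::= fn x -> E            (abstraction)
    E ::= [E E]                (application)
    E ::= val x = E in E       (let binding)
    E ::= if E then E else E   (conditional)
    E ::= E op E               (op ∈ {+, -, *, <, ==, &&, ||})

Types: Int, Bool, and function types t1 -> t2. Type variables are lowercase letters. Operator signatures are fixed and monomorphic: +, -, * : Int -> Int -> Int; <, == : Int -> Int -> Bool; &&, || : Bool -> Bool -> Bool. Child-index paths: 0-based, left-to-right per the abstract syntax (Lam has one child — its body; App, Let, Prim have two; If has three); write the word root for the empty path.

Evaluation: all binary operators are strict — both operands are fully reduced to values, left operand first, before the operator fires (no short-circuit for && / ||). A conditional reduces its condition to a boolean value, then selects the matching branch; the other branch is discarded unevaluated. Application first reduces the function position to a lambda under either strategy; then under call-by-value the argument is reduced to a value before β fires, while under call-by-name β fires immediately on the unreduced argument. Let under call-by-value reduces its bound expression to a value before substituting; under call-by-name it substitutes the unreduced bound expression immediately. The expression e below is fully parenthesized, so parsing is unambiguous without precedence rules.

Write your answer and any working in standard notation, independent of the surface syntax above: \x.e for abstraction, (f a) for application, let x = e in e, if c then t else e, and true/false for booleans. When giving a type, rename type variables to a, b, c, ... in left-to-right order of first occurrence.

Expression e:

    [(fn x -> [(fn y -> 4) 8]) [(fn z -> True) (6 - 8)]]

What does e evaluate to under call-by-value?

Working:
step 0: ((\x.((\y.4) 8)) ((\z.true) (6 - 8)))
step 1: [delta@1.1] ((\x.((\y.4) 8)) ((\z.true) -2))
step 2: [beta@1] ((\x.((\y.4) 8)) true)
step 3: [beta@root] ((\y.4) 8)
step 4: [beta@root] 4

Answer: 4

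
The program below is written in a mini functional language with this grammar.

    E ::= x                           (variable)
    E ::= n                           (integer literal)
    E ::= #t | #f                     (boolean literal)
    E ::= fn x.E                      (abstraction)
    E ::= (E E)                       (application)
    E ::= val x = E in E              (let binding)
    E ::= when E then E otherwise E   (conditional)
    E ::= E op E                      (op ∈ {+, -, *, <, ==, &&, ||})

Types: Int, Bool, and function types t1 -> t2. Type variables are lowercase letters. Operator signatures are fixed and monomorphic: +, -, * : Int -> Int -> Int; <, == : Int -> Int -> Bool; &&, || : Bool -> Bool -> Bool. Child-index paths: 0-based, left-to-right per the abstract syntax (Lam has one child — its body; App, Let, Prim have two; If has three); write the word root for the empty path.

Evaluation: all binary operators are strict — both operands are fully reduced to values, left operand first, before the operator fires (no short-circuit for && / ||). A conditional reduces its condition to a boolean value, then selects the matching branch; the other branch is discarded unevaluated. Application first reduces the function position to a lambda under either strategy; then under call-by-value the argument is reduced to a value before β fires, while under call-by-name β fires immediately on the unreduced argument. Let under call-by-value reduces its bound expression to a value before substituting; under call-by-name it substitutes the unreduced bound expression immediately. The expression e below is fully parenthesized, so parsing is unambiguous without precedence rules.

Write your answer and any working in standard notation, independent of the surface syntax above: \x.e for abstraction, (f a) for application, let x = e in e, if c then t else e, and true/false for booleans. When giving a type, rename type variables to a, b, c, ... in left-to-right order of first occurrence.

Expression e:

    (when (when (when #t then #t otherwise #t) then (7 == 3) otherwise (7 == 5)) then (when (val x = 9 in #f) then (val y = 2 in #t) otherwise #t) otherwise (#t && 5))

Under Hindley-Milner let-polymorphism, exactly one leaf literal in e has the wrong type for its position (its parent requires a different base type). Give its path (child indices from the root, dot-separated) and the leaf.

Derivation:
  unify Bool ~ Bool
  unify Bool ~ Bool
  unify Bool ~ Bool
  unify Int ~ Int
  unify Int ~ Int
  unify Int ~ Int
  unify Int ~ Int
  unify Bool ~ Bool
  unify Bool ~ Bool
let x : Int
  unify Bool ~ Bool
let y : Int
  unify Bool ~ Bool
  unify Bool ~ Bool
  unify Int ~ Bool
  FAIL: mismatch Int ~ Bool

Answer: 2.1 : 5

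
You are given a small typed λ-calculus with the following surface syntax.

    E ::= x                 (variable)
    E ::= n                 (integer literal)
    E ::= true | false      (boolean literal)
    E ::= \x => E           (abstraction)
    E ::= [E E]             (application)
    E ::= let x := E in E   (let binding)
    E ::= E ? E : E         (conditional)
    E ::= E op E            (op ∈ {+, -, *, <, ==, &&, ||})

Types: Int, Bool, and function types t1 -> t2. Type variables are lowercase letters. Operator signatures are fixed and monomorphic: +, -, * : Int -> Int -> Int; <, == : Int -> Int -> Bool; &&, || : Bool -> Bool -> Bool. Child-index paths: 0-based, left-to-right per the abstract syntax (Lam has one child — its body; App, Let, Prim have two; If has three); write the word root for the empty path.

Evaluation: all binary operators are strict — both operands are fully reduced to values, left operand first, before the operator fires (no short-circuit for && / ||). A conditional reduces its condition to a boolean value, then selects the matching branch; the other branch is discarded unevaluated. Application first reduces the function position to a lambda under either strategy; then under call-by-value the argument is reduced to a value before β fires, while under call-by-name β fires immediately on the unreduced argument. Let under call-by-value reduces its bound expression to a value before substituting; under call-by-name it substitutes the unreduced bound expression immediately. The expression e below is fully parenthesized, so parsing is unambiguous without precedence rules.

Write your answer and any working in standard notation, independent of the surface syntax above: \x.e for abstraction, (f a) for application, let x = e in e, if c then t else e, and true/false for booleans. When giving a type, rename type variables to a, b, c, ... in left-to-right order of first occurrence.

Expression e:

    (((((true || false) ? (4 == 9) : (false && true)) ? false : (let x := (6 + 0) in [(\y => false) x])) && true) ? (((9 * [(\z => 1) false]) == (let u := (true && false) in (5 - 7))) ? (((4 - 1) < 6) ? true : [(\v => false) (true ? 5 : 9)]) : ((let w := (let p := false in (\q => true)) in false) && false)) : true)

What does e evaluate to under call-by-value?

Working:
step 0: (if ((if (if (true || false) then (4 == 9) else (false && true)) then false else (let x = (6 + 0) in ((\y.false) x))) && true) then (if ((9 * ((\z.1) false)) == (let u = (true && false) in (5 - 7))) then (if ((4 - 1) < 6) then true else ((\v.false) (if true then 5 else 9))) else ((let w = (let p = false in (\q.true)) in false) && false)) else true)
step 1: [delta@0.0.0.0] (if ((if (if true then (4 == 9) else (false && true)) then false else (let x = (6 + 0) in ((\y.false) x))) && true) then (if ((9 * ((\z.1) false)) == (let u = (true && false) in (5 - 7))) then (if ((4 - 1) < 6) then true else ((\v.false) (if true then 5 else 9))) else ((let w = (let p = false in (\q.true)) in false) && false)) else true)
step 2: [if@0.0.0] (if ((if (4 == 9) then false else (let x = (6 + 0) in ((\y.false) x))) && true) then (if ((9 * ((\z.1) false)) == (let u = (true && false) in (5 - 7))) then (if ((4 - 1) < 6) then true else ((\v.false) (if true then 5 else 9))) else ((let w = (let p = false in (\q.true)) in false) && false)) else true)
step 3: [delta@0.0.0] (if ((if false then false else (let x = (6 + 0) in ((\y.false) x))) && true) then (if ((9 * ((\z.1) false)) == (let u = (true && false) in (5 - 7))) then (if ((4 - 1) < 6) then true else ((\v.false) (if true then 5 else 9))) else ((let w = (let p = false in (\q.true)) in false) && false)) else true)
step 4: [if@0.0] (if ((let x = (6 + 0) in ((\y.false) x)) && true) then (if ((9 * ((\z.1) false)) == (let u = (true && false) in (5 - 7))) then (if ((4 - 1) < 6) then true else ((\v.false) (if true then 5 else 9))) else ((let w = (let p = false in (\q.true)) in false) && false)) else true)
step 5: [delta@0.0.0] (if ((let x = 6 in ((\y.false) x)) && true) then (if ((9 * ((\z.1) false)) == (let u = (true && false) in (5 - 7))) then (if ((4 - 1) < 6) then true else ((\v.false) (if true then 5 else 9))) else ((let w = (let p = false in (\q.true)) in false) && false)) else true)
step 6: [let@0.0] (if (((\y.false) 6) && true) then (if ((9 * ((\z.1) false)) == (let u = (true && false) in (5 - 7))) then (if ((4 - 1) < 6) then true else ((\v.false) (if true then 5 else 9))) else ((let w = (let p = false in (\q.true)) in false) && false)) else true)
step 7: [beta@0.0] (if (false && true) then (if ((9 * ((\z.1) false)) == (let u = (true && false) in (5 - 7))) then (if ((4 - 1) < 6) then true else ((\v.false) (if true then 5 else 9))) else ((let w = (let p = false in (\q.true)) in false) && false)) else true)
step 8: [delta@0] (if false then (if ((9 * ((\z.1) false)) == (let u = (true && false) in (5 - 7))) then (if ((4 - 1) < 6) then true else ((\v.false) (if true then 5 else 9))) else ((let w = (let p = false in (\q.true)) in false) && false)) else true)
step 9: [if@root] true

Answer: true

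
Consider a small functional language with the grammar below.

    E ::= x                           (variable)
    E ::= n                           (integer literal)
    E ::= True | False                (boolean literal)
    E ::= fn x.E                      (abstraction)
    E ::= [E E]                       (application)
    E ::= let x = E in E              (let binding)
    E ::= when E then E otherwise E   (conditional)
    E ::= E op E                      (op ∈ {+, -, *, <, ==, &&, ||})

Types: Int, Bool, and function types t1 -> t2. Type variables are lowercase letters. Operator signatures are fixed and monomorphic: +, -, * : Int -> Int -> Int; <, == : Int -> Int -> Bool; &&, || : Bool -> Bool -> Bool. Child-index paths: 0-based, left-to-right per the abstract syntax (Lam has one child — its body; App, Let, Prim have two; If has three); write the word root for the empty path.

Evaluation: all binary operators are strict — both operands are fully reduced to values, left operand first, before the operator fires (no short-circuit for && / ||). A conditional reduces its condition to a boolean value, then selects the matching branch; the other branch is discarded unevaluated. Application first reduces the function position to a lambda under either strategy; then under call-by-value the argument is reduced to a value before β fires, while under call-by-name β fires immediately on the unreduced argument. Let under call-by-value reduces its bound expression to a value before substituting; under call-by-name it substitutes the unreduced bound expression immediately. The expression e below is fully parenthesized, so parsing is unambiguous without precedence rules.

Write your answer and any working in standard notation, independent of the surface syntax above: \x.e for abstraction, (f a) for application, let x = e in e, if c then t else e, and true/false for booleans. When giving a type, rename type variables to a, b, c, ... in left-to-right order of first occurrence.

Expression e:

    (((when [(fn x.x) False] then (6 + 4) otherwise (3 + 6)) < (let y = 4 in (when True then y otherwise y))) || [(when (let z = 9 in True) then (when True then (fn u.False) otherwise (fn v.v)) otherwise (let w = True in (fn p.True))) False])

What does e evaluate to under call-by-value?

Trace:
step 0: (((if ((\x.x) false) then (6 + 4) else (3 + 6)) < (let y = 4 in (if true then y else y))) || ((if (let z = 9 in true) then (if true then (\u.false) else (\v.v)) else (let w = true in (\p.true))) false))
step 1: [beta@0.0.0] (((if false then (6 + 4) else (3 + 6)) < (let y = 4 in (if true then y else y))) || ((if (let z = 9 in true) then (if true then (\u.false) else (\v.v)) else (let w = true in (\p.true))) false))
step 2: [if@0.0] (((3 + 6) < (let y = 4 in (if true then y else y))) || ((if (let z = 9 in true) then (if true then (\u.false) else (\v.v)) else (let w = true in (\p.true))) false))
step 3: [delta@0.0] ((9 < (let y = 4 in (if true then y else y))) || ((if (let z = 9 in true) then (if true then (\u.false) else (\v.v)) else (let w = true in (\p.true))) false))
step 4: [let@0.1] ((9 < (if true then 4 else 4)) || ((if (let z = 9 in true) then (if true then (\u.false) else (\v.v)) else (let w = true in (\p.true))) false))
step 5: [if@0.1] ((9 < 4) || ((if (let z = 9 in true) then (if true then (\u.false) else (\v.v)) else (let w = true in (\p.true))) false))
step 6: [delta@0] (false || ((if (let z = 9 in true) then (if true then (\u.false) else (\v.v)) else (let w = true in (\p.true))) false))
step 7: [let@1.0.0] (false || ((if true then (if true then (\u.false) else (\v.v)) else (let w = true in (\p.true))) false))
step 8: [if@1.0] (false || ((if true then (\u.false) else (\v.v)) false))
step 9: [if@1.0] (false || ((\u.false) false))
step 10: [beta@1] (false || false)
step 11: [delta@root] false

Answer: false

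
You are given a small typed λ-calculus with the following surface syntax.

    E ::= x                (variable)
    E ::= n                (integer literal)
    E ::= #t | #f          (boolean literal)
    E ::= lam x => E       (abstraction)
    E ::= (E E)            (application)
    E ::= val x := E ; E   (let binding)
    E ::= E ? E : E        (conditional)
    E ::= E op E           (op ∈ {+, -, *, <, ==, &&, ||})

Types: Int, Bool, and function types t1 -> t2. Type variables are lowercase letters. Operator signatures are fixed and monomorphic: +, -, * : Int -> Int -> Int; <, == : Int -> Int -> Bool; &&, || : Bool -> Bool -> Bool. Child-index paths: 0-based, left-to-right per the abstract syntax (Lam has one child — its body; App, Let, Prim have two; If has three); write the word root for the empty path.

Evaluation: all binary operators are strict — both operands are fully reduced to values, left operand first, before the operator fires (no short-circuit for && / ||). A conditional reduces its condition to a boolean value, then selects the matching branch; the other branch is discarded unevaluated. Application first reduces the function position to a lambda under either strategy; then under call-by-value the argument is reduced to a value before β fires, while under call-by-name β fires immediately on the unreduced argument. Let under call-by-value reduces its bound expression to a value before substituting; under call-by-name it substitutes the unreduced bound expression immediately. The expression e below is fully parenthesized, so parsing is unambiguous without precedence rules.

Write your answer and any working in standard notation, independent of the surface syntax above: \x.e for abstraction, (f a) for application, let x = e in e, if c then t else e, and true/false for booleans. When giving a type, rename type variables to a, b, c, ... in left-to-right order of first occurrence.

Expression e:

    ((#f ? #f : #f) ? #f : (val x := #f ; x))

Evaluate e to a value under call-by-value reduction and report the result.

Answer: false

Working:
step 0: (if (if false then false else false) then false else (let x = false in x))
step 1: [if@0] (if false then false else (let x = false in x))
step 2: [if@root] (let x = false in x)
step 3: [let@root] false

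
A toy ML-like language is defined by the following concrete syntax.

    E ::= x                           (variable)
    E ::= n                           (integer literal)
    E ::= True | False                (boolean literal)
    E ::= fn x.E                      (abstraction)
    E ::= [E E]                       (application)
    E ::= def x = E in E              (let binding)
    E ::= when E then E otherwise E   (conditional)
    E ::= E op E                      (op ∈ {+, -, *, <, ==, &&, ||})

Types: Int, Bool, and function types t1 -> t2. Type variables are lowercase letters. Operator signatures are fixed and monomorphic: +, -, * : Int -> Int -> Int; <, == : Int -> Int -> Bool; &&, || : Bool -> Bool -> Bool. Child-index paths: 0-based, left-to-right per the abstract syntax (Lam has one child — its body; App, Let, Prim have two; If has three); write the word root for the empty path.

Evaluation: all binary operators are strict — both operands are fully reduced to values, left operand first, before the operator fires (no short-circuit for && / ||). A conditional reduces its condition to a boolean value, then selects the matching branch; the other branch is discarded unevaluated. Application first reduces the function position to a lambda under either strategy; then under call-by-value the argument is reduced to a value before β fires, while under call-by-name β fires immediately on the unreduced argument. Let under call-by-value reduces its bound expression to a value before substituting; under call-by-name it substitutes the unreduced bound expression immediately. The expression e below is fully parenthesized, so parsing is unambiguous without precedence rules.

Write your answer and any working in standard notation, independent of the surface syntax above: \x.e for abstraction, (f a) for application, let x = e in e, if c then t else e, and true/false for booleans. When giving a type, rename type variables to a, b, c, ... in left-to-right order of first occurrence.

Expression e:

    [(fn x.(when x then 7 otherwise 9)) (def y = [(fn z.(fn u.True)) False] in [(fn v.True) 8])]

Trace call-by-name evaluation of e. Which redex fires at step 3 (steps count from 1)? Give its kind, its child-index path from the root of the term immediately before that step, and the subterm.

Derivation:
step 0: ((\x.(if x then 7 else 9)) (let y = ((\z.(\u.true)) false) in ((\v.true) 8)))
step 1: [beta@root] (if (let y = ((\z.(\u.true)) false) in ((\v.true) 8)) then 7 else 9)
step 2: [let@0] (if ((\v.true) 8) then 7 else 9)
step 3: [beta@0] (if true then 7 else 9)

Answer: beta at 0 : ((\v.true) 8)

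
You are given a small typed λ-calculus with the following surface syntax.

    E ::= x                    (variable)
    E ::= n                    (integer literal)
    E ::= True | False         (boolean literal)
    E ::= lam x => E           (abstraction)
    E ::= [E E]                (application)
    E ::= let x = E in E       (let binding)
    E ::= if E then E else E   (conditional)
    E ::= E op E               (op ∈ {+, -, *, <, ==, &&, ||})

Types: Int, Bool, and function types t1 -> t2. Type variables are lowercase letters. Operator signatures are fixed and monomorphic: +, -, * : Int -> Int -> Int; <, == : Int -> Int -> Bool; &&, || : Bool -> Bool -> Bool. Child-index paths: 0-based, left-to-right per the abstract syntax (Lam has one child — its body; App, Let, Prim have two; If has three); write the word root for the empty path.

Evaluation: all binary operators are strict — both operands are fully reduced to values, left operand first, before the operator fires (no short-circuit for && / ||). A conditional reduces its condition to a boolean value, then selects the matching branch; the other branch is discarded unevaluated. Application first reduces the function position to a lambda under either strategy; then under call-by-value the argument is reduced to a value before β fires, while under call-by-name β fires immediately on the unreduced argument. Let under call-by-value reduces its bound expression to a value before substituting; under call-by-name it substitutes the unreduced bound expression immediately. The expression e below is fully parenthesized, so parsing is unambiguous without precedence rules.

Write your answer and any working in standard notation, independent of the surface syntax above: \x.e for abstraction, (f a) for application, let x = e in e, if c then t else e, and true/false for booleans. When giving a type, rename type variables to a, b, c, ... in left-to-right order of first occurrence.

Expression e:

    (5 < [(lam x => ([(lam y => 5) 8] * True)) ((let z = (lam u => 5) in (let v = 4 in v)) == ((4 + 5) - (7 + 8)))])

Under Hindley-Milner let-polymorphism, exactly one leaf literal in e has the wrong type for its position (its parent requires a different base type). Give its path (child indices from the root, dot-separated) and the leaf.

Derivation:
  unify Int ~ Int
\y._ : b -> Int
  unify b -> Int ~ Int -> c
  unify b ~ Int
  unify Int ~ c
_ _ : Int
  unify Int ~ Int
  unify Bool ~ Int
  FAIL: mismatch Bool ~ Int

Answer: 1.0.0.1 : true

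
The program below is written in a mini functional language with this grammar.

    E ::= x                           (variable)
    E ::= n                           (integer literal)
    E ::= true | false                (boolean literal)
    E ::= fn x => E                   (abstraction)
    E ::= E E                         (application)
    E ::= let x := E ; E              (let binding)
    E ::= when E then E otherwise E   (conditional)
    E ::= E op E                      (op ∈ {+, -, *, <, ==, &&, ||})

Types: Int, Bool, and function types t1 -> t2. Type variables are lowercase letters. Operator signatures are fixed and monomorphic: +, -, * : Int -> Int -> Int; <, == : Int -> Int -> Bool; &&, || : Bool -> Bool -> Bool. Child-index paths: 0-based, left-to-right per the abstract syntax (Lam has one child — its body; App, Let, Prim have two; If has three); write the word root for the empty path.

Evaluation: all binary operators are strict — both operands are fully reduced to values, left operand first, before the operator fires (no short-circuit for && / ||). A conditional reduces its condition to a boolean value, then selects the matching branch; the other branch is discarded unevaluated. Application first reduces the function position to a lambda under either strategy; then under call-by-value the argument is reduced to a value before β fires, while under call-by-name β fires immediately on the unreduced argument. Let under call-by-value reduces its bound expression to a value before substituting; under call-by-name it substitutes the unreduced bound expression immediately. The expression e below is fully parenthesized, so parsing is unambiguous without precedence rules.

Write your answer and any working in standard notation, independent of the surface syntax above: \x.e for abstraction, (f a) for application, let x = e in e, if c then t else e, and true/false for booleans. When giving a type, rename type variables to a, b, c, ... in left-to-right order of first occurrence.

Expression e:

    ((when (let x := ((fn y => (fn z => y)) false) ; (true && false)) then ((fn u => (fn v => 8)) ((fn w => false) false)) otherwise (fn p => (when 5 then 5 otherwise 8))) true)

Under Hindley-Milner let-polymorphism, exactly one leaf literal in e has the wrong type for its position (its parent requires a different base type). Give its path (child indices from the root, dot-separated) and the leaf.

Answer: 0.2.0.0 : 5

Working:
y : a
\z._ : b -> a
\y._ : a -> b -> a
  unify a -> b -> a ~ Bool -> c
  unify a ~ Bool
  unify b -> Bool ~ c
_ _ : b -> Bool
let x : forall. b -> Bool
  unify Bool ~ Bool
  unify Bool ~ Bool
  unify Bool ~ Bool
\v._ : e -> Int
\u._ : d -> e -> Int
\w._ : f -> Bool
  unify f -> Bool ~ Bool -> g
  unify f ~ Bool
  unify Bool ~ g
_ _ : Bool
  unify d -> e -> Int ~ Bool -> h
  unify d ~ Bool
  unify e -> Int ~ h
_ _ : e -> Int
  unify Int ~ Bool
  FAIL: mismatch Int ~ Bool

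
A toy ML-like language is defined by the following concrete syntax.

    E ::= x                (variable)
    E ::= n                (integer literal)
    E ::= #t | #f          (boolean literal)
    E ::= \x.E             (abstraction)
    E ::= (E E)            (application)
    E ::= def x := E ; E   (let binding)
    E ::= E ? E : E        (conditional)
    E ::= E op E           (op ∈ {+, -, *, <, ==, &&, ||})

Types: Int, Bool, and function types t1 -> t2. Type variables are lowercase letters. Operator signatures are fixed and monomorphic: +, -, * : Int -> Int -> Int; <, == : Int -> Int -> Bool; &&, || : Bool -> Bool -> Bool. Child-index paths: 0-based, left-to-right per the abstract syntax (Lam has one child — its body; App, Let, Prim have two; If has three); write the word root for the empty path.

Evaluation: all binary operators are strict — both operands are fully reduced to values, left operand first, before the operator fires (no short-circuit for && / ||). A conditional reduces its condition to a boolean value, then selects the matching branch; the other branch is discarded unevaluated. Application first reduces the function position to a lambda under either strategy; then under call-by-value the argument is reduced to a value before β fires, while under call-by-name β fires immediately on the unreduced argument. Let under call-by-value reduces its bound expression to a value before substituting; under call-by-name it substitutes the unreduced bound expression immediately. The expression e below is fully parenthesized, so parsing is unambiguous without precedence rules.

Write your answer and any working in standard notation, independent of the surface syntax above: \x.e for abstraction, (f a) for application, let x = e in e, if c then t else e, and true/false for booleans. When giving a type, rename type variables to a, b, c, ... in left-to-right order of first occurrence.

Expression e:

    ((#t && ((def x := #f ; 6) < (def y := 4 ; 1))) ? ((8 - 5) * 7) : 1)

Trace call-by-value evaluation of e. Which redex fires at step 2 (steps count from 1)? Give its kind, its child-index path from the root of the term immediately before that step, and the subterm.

Derivation:
step 0: (if (true && ((let x = false in 6) < (let y = 4 in 1))) then ((8 - 5) * 7) else 1)
step 1: [let@0.1.0] (if (true && (6 < (let y = 4 in 1))) then ((8 - 5) * 7) else 1)
step 2: [let@0.1.1] (if (true && (6 < 1)) then ((8 - 5) * 7) else 1)

Answer: let at 0.1.1 : (let y = 4 in 1)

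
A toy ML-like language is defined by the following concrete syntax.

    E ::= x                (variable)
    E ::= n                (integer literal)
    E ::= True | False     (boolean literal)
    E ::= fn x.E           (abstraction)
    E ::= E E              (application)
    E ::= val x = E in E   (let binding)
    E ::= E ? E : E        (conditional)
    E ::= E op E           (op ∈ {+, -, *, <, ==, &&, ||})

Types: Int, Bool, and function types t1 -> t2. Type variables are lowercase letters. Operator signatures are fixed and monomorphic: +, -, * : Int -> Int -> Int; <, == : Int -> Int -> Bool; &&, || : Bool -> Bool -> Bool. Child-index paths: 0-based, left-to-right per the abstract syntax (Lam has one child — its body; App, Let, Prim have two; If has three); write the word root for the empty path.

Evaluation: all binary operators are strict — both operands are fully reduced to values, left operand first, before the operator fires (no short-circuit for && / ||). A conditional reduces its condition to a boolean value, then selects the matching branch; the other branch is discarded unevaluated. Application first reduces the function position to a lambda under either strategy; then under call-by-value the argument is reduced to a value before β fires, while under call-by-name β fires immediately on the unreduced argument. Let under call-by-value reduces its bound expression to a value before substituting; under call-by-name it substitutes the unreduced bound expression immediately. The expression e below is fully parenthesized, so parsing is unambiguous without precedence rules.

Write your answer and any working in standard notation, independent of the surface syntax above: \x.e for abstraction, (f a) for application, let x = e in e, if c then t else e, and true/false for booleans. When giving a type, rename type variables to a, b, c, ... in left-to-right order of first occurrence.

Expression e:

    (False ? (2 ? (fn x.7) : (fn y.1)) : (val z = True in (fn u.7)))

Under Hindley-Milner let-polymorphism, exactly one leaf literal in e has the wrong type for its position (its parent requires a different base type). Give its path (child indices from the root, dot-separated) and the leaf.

Answer: 1.0 : 2

Working:
  unify Bool ~ Bool
  unify Int ~ Bool
  FAIL: mismatch Int ~ Bool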